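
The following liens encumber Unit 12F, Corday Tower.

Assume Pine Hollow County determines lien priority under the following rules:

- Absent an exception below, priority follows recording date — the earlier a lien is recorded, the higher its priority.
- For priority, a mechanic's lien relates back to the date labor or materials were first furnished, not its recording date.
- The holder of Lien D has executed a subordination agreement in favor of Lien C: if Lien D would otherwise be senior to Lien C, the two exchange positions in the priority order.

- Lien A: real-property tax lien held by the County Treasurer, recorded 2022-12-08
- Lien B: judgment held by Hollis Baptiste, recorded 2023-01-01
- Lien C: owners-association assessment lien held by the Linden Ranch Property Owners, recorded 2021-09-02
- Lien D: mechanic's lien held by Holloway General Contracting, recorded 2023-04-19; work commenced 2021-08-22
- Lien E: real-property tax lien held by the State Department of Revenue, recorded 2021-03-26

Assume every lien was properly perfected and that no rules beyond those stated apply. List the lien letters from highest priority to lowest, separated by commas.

Effective dates after the stated exceptions: D relates back to 2021-08-22 (work commenced).
Sorted by effective date: E (2021-03-26), D (2021-08-22), C (2021-09-02), A (2022-12-08), B (2023-01-01).
The subordination applies — D was senior to C — so D and C swap.

E, C, D, A, B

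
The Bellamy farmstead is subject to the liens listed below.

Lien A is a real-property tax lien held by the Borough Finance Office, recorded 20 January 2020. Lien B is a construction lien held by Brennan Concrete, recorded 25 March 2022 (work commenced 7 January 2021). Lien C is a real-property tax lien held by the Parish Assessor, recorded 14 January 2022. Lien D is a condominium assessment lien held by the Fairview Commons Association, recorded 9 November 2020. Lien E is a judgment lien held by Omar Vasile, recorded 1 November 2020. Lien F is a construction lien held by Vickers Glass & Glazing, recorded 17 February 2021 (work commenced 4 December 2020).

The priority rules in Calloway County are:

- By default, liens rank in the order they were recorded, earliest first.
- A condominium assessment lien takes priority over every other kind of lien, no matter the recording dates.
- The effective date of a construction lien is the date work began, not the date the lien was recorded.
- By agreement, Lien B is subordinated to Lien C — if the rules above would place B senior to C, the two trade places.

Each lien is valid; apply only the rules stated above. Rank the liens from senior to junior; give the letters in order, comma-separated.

D, A, E, F, C, B

Effective dates after the stated exceptions: B's effective date is 7 January 2021, when work began; F's effective date is 4 December 2020, when work began.
D, as a condominium assessment lien, has superpriority and ranks first.
Among the remaining liens, by effective date: A (20 January 2020), E (1 November 2020), F (4 December 2020), B (7 January 2021), C (14 January 2022).
The subordination applies — B was senior to C — so B and C swap.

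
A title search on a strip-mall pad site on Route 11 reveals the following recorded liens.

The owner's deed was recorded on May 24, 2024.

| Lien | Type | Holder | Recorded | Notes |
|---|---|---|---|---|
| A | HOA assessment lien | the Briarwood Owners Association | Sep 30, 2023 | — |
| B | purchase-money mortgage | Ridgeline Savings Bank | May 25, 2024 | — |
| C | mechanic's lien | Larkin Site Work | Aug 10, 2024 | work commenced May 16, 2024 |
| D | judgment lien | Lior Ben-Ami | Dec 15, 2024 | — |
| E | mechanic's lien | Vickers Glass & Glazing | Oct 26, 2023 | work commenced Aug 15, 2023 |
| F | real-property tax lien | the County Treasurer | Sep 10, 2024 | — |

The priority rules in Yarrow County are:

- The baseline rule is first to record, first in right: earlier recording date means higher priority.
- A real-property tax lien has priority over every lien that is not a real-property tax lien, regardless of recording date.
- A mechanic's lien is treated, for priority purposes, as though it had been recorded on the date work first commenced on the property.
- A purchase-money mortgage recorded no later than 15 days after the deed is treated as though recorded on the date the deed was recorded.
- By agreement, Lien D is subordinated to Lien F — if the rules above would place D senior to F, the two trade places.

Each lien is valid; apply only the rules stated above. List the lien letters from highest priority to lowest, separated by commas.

F, E, A, C, B, D

Effective dates after the stated exceptions: B was recorded within the 15-day window, so its effective date is the deed date May 24, 2024; C relates back to May 16, 2024 (work commenced); E relates back to Aug 15, 2023 (work commenced).
F is a real-property tax lien, so it outranks all other liens regardless of date.
Among the remaining liens, by effective date: E (Aug 15, 2023), A (Sep 30, 2023), C (May 16, 2024), B (May 24, 2024), D (Dec 15, 2024).
D is already junior to F, so the subordination agreement changes nothing.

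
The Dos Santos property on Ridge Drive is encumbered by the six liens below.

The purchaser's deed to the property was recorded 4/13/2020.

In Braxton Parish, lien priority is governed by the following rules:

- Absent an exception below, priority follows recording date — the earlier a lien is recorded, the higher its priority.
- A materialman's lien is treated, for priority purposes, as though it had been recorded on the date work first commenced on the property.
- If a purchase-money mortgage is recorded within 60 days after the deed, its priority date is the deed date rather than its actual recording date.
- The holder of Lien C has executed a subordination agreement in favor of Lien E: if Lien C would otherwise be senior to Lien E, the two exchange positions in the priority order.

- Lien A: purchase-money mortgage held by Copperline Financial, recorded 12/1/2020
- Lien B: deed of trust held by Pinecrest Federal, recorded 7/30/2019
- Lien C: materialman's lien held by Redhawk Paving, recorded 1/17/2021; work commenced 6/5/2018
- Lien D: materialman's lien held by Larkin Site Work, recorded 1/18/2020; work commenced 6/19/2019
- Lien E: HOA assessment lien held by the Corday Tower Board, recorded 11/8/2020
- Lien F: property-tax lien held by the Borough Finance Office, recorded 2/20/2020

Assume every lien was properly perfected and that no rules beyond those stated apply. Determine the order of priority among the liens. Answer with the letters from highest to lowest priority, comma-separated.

First, effective dates: A missed the 60-day window (232 days after the deed), so its recording date stands; C's effective date is 6/5/2018, when work began; D is treated as recorded 6/19/2019, the work-commencement date.
Ordering by effective date: C (6/5/2018), D (6/19/2019), B (7/30/2019), F (2/20/2020), E (11/8/2020), A (12/1/2020).
The subordination applies — C was senior to E — so C and E swap.

E, D, B, F, C, A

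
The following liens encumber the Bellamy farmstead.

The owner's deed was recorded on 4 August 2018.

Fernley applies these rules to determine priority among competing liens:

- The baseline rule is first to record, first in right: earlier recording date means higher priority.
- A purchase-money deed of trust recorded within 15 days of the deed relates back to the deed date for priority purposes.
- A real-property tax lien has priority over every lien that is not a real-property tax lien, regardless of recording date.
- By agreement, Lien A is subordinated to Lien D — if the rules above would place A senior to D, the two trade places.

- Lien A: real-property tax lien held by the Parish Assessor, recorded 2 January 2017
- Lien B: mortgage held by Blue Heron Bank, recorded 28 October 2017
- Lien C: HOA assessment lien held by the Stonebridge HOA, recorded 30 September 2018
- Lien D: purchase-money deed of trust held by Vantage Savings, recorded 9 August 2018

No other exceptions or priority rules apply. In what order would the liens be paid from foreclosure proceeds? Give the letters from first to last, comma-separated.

Effective dates after the stated exceptions: D was recorded within the 15-day window, so its effective date is the deed date 4 August 2018.
As a real-property tax lien, A is senior to every other lien.
The other liens, earliest effective date first: B (28 October 2017), D (4 August 2018), C (30 September 2018).
The subordination applies — A was senior to D — so A and D swap.

D, B, A, C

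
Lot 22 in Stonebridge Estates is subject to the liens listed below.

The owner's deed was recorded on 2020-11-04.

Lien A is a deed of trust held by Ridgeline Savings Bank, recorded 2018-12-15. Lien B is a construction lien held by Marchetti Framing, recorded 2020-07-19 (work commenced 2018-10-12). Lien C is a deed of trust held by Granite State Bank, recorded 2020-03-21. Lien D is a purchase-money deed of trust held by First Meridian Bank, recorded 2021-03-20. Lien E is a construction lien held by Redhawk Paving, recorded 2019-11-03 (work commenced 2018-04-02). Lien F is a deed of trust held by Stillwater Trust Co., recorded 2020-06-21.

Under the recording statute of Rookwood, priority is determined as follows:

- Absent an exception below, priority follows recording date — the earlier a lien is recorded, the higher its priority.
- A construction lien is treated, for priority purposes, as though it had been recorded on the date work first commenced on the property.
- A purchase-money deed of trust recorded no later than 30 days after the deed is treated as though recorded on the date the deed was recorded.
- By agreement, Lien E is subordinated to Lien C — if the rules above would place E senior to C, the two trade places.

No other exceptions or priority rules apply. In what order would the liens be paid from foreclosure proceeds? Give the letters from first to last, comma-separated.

Effective dates: B's effective date is 2018-10-12, when work began; D was recorded 136 days after the deed — beyond 30 days — so no relation-back applies; E relates back to 2018-04-02 (work commenced).
Sorted by effective date: E (2018-04-02), B (2018-10-12), A (2018-12-15), C (2020-03-21), F (2020-06-21), D (2021-03-20).
Because E would otherwise rank above C, the subordination swaps them.

C, B, A, E, F, D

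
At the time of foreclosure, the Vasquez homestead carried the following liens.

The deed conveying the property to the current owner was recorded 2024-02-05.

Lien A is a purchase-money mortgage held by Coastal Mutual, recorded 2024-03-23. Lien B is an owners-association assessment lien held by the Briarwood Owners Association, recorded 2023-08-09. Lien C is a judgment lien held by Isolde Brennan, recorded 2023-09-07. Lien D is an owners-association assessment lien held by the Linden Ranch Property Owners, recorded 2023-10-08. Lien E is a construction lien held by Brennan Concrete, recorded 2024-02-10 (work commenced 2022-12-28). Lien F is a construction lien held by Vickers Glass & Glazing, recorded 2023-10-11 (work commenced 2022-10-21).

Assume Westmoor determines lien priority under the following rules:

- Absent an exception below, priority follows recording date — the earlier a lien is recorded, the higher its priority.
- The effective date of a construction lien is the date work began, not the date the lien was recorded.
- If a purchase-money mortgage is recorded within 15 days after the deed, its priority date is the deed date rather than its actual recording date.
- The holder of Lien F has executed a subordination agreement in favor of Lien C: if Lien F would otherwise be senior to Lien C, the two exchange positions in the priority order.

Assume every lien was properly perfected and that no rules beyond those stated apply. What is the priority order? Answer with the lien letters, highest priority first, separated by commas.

C, E, B, F, D, A

First, effective dates: A was recorded 47 days after the deed, outside the 15-day window, so it keeps its recording date; E is treated as recorded 2022-12-28, the work-commencement date; F's effective date is 2022-10-21, when work began.
By effective date, earliest first: F (2022-10-21), E (2022-12-28), B (2023-08-09), C (2023-09-07), D (2023-10-08), A (2024-03-23).
F would otherwise be senior to C, so under the subordination agreement F and C exchange positions.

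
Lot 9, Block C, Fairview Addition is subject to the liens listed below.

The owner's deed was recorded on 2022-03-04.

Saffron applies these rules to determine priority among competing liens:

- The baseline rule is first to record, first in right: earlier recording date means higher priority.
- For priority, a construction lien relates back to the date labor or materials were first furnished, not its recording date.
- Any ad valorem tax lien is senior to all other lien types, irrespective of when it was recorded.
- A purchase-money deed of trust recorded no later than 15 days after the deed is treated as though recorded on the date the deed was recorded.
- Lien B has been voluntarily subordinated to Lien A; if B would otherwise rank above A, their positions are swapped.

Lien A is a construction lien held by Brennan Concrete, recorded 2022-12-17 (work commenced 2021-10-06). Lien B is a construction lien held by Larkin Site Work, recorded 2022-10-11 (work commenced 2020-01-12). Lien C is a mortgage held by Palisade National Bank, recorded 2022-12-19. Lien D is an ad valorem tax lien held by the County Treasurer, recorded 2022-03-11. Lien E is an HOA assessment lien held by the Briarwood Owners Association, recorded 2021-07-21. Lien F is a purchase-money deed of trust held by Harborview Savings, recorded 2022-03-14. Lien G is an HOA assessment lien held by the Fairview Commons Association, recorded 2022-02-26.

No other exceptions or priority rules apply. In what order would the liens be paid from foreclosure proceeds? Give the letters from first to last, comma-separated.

D, A, E, B, G, F, C

Effective dates after the stated exceptions: A's effective date is 2021-10-06, when work began; B is treated as recorded 2020-01-12, the work-commencement date; F was recorded within the 15-day window, so its effective date is the deed date 2022-03-04.
D, as an ad valorem tax lien, has superpriority and ranks first.
Among the remaining liens, by effective date: B (2020-01-12), E (2021-07-21), A (2021-10-06), G (2022-02-26), F (2022-03-04), C (2022-12-19).
The subordination applies — B was senior to A — so B and A swap.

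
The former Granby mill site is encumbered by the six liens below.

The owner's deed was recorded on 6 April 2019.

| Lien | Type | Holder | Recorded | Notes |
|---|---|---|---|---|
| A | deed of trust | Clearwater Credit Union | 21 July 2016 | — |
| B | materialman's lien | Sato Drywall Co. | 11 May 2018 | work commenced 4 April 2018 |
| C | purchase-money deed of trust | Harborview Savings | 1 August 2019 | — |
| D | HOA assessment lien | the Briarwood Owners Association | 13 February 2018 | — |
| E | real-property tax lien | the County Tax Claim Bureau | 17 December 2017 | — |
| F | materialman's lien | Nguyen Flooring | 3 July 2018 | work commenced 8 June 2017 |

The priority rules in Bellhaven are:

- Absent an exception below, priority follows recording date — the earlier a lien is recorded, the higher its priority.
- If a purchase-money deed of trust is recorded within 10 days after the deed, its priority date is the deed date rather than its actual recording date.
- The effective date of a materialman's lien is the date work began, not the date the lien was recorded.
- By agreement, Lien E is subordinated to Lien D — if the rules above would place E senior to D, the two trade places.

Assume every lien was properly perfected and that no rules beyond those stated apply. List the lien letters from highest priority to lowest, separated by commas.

First, effective dates: B's effective date is 4 April 2018, when work began; C was recorded 117 days after the deed, outside the 10-day window, so it keeps its recording date; F relates back to 8 June 2017 (work commenced).
By effective date, earliest first: A (21 July 2016), F (8 June 2017), E (17 December 2017), D (13 February 2018), B (4 April 2018), C (1 August 2019).
E would otherwise be senior to D, so under the subordination agreement E and D exchange positions.

A, F, D, E, B, C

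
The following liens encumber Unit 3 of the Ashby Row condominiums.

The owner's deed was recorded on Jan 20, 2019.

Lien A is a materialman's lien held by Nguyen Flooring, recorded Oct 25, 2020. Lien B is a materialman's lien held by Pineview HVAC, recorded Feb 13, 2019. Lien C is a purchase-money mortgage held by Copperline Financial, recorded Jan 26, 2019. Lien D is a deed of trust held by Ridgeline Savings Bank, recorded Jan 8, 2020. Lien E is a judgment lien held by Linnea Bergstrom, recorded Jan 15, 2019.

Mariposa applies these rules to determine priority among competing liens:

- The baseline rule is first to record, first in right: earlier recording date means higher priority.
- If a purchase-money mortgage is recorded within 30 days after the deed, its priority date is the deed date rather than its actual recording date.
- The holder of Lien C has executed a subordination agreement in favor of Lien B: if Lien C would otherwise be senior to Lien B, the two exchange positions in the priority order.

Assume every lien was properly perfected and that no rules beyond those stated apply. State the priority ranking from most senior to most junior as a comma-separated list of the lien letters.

Effective dates: C's effective date is the deed date, Jan 20, 2019.
Sorted by effective date: E (Jan 15, 2019), C (Jan 20, 2019), B (Feb 13, 2019), D (Jan 8, 2020), A (Oct 25, 2020).
The subordination applies — C was senior to B — so C and B swap.

E, B, C, D, A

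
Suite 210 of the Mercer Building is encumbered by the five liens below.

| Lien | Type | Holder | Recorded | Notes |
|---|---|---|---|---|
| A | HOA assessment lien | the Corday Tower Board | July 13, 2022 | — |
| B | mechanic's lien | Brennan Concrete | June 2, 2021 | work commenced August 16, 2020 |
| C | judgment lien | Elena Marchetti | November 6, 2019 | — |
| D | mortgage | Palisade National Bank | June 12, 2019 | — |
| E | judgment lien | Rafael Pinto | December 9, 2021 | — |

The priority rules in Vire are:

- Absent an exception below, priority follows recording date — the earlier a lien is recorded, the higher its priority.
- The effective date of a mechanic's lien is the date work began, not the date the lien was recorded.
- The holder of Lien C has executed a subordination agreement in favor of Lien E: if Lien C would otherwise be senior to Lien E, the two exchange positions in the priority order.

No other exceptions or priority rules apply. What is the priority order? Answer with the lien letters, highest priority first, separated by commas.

Effective dates after the stated exceptions: B is treated as recorded August 16, 2020, the work-commencement date.
By effective date: D (June 12, 2019), C (November 6, 2019), B (August 16, 2020), E (December 9, 2021), A (July 13, 2022).
C is senior to E before the subordination, so the two trade places.

D, E, B, C, A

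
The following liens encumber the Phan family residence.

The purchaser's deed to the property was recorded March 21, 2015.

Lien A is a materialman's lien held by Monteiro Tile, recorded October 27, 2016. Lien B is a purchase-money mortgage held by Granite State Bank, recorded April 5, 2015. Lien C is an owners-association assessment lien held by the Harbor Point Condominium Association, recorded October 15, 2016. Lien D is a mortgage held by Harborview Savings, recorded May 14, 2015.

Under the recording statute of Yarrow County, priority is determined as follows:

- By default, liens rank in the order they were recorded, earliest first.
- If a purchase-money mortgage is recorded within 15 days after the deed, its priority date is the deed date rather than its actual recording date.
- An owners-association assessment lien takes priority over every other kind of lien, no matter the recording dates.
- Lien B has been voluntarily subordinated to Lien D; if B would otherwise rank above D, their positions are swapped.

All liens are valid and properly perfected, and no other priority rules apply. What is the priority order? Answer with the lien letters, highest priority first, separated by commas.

Effective dates: B relates back to the deed date March 21, 2015.
C is an owners-association assessment lien, so it outranks all other liens regardless of date.
Among the remaining liens, by effective date: B (March 21, 2015), D (May 14, 2015), A (October 27, 2016).
Because B would otherwise rank above D, the subordination swaps them.

C, D, B, A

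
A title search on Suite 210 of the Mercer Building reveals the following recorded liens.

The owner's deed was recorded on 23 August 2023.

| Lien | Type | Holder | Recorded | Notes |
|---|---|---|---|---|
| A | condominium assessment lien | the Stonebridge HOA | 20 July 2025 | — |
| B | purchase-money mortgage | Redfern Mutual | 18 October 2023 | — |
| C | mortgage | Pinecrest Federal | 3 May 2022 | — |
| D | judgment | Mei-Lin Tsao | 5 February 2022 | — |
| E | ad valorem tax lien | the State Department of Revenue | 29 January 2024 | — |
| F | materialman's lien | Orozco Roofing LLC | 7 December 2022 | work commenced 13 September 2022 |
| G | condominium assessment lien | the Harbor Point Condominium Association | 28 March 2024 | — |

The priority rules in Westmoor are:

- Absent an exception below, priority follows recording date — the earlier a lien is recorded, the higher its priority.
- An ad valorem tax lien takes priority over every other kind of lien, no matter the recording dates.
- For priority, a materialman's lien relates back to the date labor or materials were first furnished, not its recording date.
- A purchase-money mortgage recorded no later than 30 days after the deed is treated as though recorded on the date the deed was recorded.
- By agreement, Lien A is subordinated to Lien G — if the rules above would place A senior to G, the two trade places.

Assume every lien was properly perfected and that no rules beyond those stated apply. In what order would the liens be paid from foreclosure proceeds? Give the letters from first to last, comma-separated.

E, D, C, F, B, G, A

Effective dates after the stated exceptions: B was recorded 56 days after the deed — beyond 30 days — so no relation-back applies; F's effective date is 13 September 2022, when work began.
E is an ad valorem tax lien and takes priority over every other lien.
Ordering the rest by effective date: D (5 February 2022), C (3 May 2022), F (13 September 2022), B (18 October 2023), G (28 March 2024), A (20 July 2025).
A already ranks below G; the subordination has no effect.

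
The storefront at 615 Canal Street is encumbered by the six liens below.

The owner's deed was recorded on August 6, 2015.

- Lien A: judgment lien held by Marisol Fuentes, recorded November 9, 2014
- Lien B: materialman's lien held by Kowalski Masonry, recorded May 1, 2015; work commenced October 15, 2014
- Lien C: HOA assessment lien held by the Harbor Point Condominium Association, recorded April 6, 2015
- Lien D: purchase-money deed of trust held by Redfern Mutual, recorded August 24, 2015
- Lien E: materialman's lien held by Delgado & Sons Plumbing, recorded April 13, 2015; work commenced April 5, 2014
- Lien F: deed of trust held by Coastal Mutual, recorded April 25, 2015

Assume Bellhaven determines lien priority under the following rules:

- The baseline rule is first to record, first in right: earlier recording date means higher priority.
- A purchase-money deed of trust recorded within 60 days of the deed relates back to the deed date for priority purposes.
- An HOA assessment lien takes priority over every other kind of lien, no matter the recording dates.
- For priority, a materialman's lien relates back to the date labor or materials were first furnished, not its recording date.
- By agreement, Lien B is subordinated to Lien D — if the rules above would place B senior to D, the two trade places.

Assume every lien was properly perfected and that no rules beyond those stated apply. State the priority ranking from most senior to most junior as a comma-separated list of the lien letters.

First, effective dates: B is treated as recorded October 15, 2014, the work-commencement date; D's effective date is the deed date, August 6, 2015; E relates back to April 5, 2014 (work commenced).
C, as an HOA assessment lien, has superpriority and ranks first.
Among the remaining liens, by effective date: E (April 5, 2014), B (October 15, 2014), A (November 9, 2014), F (April 25, 2015), D (August 6, 2015).
B is senior to D before the subordination, so the two trade places.

C, E, D, A, F, B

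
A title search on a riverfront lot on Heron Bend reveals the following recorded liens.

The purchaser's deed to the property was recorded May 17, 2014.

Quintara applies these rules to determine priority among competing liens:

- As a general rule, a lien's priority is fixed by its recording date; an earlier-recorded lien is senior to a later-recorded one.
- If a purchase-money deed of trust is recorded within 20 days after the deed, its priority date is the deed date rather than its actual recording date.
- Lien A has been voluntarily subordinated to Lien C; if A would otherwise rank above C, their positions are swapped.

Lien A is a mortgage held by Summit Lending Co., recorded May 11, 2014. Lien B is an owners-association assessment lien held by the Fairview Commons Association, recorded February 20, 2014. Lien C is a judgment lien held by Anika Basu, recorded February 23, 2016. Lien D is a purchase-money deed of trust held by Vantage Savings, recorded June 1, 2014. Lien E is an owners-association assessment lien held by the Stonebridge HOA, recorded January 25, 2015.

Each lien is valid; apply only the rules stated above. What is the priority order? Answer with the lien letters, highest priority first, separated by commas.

B, C, D, E, A

Adjusting effective dates: D's effective date is the deed date, May 17, 2014.
By effective date, earliest first: B (February 20, 2014), A (May 11, 2014), D (May 17, 2014), E (January 25, 2015), C (February 23, 2016).
The subordination applies — A was senior to C — so A and C swap.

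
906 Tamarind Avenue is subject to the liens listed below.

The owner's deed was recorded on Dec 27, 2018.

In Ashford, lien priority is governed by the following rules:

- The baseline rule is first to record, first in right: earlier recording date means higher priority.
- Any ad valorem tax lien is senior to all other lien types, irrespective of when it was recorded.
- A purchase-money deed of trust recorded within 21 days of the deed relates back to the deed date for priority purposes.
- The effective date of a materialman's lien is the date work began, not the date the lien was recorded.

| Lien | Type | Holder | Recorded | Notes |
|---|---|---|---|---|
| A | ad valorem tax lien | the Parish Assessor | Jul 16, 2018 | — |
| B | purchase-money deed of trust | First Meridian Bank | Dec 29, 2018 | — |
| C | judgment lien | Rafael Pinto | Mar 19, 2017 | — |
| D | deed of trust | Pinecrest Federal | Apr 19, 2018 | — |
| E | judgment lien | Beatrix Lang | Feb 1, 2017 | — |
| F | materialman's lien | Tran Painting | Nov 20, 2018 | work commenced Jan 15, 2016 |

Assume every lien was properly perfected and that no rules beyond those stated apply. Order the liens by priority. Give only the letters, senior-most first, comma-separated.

Effective dates: B was recorded within the 21-day window, so its effective date is the deed date Dec 27, 2018; F is treated as recorded Jan 15, 2016, the work-commencement date.
A, as an ad valorem tax lien, has superpriority and ranks first.
The other liens, earliest effective date first: F (Jan 15, 2016), E (Feb 1, 2017), C (Mar 19, 2017), D (Apr 19, 2018), B (Dec 27, 2018).

A, F, E, C, D, B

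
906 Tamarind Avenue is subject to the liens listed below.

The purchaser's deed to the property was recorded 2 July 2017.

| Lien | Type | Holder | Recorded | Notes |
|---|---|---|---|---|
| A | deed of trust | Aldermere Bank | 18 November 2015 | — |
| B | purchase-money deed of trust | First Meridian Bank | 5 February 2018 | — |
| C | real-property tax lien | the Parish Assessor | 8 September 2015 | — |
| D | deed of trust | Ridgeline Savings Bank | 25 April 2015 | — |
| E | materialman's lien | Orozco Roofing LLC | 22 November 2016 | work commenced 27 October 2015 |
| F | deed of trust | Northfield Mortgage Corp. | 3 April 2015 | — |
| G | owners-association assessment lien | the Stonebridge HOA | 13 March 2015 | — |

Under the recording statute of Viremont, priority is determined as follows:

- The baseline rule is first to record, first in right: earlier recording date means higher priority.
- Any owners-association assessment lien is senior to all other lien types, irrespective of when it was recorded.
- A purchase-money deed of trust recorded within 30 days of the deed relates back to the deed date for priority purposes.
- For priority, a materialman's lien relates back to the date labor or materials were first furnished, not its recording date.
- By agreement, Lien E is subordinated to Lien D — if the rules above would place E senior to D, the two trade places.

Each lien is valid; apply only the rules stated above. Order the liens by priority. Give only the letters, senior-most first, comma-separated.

G, F, D, C, E, A, B

Effective dates: B missed the 30-day window (218 days after the deed), so its recording date stands; E is treated as recorded 27 October 2015, the work-commencement date.
G is an owners-association assessment lien, so it outranks all other liens regardless of date.
The other liens, earliest effective date first: F (3 April 2015), D (25 April 2015), C (8 September 2015), E (27 October 2015), A (18 November 2015), B (5 February 2018).
E already ranks below D; the subordination has no effect.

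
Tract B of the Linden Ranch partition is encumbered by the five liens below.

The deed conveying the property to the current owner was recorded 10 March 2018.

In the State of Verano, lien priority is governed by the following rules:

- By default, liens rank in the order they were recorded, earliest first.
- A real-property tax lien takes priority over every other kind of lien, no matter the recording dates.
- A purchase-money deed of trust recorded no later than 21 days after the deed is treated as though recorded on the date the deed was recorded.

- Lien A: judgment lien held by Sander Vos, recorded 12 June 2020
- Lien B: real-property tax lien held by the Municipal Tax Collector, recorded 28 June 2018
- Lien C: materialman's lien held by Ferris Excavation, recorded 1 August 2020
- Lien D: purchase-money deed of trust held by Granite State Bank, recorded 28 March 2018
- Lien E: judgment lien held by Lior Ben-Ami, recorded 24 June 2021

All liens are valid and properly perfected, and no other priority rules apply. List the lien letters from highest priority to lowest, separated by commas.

Effective dates after the stated exceptions: D was recorded within the 21-day window, so its effective date is the deed date 10 March 2018.
B is a real-property tax lien, so it outranks all other liens regardless of date.
Remaining liens by effective date: D (10 March 2018), A (12 June 2020), C (1 August 2020), E (24 June 2021).

B, D, A, C, E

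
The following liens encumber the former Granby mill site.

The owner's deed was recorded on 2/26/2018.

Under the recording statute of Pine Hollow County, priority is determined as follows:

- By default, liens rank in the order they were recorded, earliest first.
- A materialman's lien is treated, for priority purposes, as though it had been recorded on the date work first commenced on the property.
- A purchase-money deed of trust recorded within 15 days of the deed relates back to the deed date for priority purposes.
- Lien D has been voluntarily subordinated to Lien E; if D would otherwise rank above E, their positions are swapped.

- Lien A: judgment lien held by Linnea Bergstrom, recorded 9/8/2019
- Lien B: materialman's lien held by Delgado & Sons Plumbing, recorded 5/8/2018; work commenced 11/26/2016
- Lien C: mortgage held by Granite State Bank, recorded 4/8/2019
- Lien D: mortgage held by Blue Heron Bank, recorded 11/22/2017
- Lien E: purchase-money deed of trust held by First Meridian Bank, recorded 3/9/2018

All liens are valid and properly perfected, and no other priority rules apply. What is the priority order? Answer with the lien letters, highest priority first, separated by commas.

B, E, D, C, A

Adjusting effective dates: B relates back to 11/26/2016 (work commenced); E relates back to the deed date 2/26/2018.
Sorted by effective date: B (11/26/2016), D (11/22/2017), E (2/26/2018), C (4/8/2019), A (9/8/2019).
Because D would otherwise rank above E, the subordination swaps them.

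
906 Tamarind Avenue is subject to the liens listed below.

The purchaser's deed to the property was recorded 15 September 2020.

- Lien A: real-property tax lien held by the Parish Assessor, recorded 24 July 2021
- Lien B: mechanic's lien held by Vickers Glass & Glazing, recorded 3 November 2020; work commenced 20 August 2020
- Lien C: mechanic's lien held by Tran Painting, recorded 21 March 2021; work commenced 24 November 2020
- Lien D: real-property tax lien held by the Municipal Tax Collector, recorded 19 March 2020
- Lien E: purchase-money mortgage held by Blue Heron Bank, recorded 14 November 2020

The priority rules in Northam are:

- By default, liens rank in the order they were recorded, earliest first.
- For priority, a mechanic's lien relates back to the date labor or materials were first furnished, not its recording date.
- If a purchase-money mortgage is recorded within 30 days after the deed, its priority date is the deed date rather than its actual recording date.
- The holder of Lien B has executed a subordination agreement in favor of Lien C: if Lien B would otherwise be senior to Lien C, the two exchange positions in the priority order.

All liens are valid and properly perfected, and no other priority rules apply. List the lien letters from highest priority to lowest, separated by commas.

D, C, E, B, A

First, effective dates: B is treated as recorded 20 August 2020, the work-commencement date; C's effective date is 24 November 2020, when work began; E missed the 30-day window (60 days after the deed), so its recording date stands.
Ordering by effective date: D (19 March 2020), B (20 August 2020), E (14 November 2020), C (24 November 2020), A (24 July 2021).
Because B would otherwise rank above C, the subordination swaps them.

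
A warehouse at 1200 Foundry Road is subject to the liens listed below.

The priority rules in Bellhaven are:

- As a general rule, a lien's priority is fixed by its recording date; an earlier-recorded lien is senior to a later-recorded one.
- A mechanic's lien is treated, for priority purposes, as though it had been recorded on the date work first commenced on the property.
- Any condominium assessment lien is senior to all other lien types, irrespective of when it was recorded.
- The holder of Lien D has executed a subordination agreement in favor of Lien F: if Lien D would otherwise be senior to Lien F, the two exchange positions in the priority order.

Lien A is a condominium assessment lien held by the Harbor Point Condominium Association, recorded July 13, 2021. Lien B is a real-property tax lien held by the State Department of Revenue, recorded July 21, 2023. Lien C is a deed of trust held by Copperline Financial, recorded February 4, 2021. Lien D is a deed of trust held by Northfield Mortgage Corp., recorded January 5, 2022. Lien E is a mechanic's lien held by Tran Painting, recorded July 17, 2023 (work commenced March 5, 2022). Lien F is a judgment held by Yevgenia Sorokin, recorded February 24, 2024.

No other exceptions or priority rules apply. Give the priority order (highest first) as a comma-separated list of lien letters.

Adjusting effective dates: E relates back to March 5, 2022 (work commenced).
As a condominium assessment lien, A is senior to every other lien.
Among the remaining liens, by effective date: C (February 4, 2021), D (January 5, 2022), E (March 5, 2022), B (July 21, 2023), F (February 24, 2024).
D would otherwise be senior to F, so under the subordination agreement D and F exchange positions.

A, C, F, E, B, D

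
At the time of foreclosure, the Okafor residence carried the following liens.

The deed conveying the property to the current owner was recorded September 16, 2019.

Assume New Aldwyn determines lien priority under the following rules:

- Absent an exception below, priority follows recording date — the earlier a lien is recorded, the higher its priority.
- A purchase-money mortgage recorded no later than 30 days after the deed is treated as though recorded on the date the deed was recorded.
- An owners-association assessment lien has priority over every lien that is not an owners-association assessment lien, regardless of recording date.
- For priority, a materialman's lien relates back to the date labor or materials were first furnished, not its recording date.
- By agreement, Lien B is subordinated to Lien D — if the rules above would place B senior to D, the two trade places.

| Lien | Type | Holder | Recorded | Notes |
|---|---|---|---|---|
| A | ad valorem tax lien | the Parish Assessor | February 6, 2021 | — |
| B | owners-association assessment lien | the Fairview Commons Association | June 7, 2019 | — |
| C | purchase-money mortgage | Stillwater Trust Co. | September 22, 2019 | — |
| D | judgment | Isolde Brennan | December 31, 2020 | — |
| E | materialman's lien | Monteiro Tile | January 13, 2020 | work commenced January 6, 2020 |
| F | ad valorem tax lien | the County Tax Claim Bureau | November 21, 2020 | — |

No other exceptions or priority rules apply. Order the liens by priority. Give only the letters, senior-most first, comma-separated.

D, C, E, F, B, A

Adjusting effective dates: C's effective date is the deed date, September 16, 2019; E is treated as recorded January 6, 2020, the work-commencement date.
B, as an owners-association assessment lien, has superpriority and ranks first.
Among the remaining liens, by effective date: C (September 16, 2019), E (January 6, 2020), F (November 21, 2020), D (December 31, 2020), A (February 6, 2021).
B is senior to D before the subordination, so the two trade places.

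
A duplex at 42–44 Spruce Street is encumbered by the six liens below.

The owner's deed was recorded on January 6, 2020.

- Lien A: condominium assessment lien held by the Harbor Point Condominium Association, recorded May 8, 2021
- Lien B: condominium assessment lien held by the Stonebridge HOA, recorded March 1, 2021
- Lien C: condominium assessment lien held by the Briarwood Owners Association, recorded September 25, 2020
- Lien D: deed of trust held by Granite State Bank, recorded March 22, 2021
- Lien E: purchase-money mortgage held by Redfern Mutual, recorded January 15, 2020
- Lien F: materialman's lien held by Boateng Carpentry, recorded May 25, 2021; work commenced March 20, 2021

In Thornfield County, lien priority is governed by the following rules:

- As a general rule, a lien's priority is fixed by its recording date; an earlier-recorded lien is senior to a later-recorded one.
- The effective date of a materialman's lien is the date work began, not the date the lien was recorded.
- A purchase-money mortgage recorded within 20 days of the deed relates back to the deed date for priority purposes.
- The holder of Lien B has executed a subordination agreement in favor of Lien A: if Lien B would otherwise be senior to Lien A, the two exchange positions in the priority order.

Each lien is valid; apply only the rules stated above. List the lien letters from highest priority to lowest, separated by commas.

Effective dates: E was recorded within the 20-day window, so its effective date is the deed date January 6, 2020; F is treated as recorded March 20, 2021, the work-commencement date.
Ordering by effective date: E (January 6, 2020), C (September 25, 2020), B (March 1, 2021), F (March 20, 2021), D (March 22, 2021), A (May 8, 2021).
B is senior to A before the subordination, so the two trade places.

E, C, A, F, D, B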